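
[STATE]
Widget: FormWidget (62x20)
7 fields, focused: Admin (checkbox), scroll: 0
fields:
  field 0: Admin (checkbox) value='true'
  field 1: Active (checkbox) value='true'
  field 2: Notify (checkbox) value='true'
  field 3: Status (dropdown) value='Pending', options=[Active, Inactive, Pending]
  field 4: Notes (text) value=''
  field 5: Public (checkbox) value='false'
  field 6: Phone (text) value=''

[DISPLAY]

> Admin:      [x]                                             
  Active:     [x]                                             
  Notify:     [x]                                             
  Status:     [Pending                                      ▼]
  Notes:      [                                              ]
  Public:     [ ]                                             
  Phone:      [                                              ]
                                                              
                                                              
                                                              
                                                              
                                                              
                                                              
                                                              
                                                              
                                                              
                                                              
                                                              
                                                              
                                                              


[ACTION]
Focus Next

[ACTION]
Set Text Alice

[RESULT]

  Admin:      [x]                                             
> Active:     [x]                                             
  Notify:     [x]                                             
  Status:     [Pending                                      ▼]
  Notes:      [                                              ]
  Public:     [ ]                                             
  Phone:      [                                              ]
                                                              
                                                              
                                                              
                                                              
                                                              
                                                              
                                                              
                                                              
                                                              
                                                              
                                                              
                                                              
                                                              


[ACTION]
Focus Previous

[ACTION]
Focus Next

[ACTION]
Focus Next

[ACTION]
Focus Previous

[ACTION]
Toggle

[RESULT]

  Admin:      [x]                                             
> Active:     [ ]                                             
  Notify:     [x]                                             
  Status:     [Pending                                      ▼]
  Notes:      [                                              ]
  Public:     [ ]                                             
  Phone:      [                                              ]
                                                              
                                                              
                                                              
                                                              
                                                              
                                                              
                                                              
                                                              
                                                              
                                                              
                                                              
                                                              
                                                              


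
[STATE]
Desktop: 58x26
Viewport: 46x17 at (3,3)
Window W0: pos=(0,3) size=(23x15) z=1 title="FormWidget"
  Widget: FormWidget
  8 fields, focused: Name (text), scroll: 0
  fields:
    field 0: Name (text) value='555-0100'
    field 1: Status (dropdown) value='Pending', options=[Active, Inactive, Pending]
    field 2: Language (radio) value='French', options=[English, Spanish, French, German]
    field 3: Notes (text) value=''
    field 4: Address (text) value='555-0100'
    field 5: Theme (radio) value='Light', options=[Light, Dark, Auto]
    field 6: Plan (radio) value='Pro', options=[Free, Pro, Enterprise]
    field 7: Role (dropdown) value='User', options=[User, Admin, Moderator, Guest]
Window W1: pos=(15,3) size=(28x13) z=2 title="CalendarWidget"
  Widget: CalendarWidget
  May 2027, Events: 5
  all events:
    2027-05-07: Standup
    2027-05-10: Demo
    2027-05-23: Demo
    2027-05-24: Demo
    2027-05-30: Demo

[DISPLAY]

━━━━━━━━━━━━┏━━━━━━━━━━━━━━━━━━━━━━━━━━┓      
ormWidget   ┃ CalendarWidget           ┃      
────────────┠──────────────────────────┨      
Name:       ┃         May 2027         ┃      
Status:     ┃Mo Tu We Th Fr Sa Su      ┃      
Language:   ┃                1  2      ┃      
Notes:      ┃ 3  4  5  6  7*  8  9     ┃      
Address:    ┃10* 11 12 13 14 15 16     ┃      
Theme:      ┃17 18 19 20 21 22 23*     ┃      
Plan:       ┃24* 25 26 27 28 29 30*    ┃      
Role:       ┃31                        ┃      
            ┃                          ┃      
            ┗━━━━━━━━━━━━━━━━━━━━━━━━━━┛      
                   ┃                          
━━━━━━━━━━━━━━━━━━━┛                          
                                              
                                              


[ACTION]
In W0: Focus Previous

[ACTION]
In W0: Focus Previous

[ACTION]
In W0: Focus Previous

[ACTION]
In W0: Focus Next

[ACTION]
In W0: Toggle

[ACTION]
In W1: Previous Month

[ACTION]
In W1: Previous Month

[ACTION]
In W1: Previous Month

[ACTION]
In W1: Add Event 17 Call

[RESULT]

━━━━━━━━━━━━┏━━━━━━━━━━━━━━━━━━━━━━━━━━┓      
ormWidget   ┃ CalendarWidget           ┃      
────────────┠──────────────────────────┨      
Name:       ┃      February 2027       ┃      
Status:     ┃Mo Tu We Th Fr Sa Su      ┃      
Language:   ┃ 1  2  3  4  5  6  7      ┃      
Notes:      ┃ 8  9 10 11 12 13 14      ┃      
Address:    ┃15 16 17* 18 19 20 21     ┃      
Theme:      ┃22 23 24 25 26 27 28      ┃      
Plan:       ┃                          ┃      
Role:       ┃                          ┃      
            ┃                          ┃      
            ┗━━━━━━━━━━━━━━━━━━━━━━━━━━┛      
                   ┃                          
━━━━━━━━━━━━━━━━━━━┛                          
                                              
                                              


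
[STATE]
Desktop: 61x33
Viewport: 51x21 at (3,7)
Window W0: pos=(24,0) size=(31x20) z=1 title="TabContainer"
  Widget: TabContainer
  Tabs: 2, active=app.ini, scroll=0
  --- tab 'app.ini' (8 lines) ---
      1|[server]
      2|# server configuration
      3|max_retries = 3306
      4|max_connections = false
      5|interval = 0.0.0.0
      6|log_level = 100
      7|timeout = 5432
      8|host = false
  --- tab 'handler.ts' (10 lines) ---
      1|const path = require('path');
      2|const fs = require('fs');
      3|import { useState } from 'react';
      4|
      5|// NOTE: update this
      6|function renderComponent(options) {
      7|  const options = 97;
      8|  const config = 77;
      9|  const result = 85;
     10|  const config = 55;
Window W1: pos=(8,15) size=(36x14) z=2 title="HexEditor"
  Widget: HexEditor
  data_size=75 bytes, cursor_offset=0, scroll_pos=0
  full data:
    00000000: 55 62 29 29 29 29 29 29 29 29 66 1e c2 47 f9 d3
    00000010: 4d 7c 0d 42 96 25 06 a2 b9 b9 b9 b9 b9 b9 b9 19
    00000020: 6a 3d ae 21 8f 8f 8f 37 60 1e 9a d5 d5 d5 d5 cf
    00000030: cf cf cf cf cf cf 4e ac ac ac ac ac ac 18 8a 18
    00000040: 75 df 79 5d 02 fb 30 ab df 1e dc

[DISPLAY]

                     ┃max_retries = 3306           
                     ┃max_connections = false      
                     ┃interval = 0.0.0.0           
                     ┃log_level = 100              
                     ┃timeout = 5432               
                     ┃host = false                 
                     ┃                             
                     ┃                             
     ┏━━━━━━━━━━━━━━━━━━━━━━━━━━━━━━━━━━┓          
     ┃ HexEditor                        ┃          
     ┠──────────────────────────────────┨          
     ┃00000000  55 62 29 29 29 29 29 29 ┃          
     ┃00000010  4d 7c 0d 42 96 25 06 a2 ┃━━━━━━━━━━
     ┃00000020  6a 3d ae 21 8f 8f 8f 37 ┃          
     ┃00000030  cf cf cf cf cf cf 4e ac ┃          
     ┃00000040  75 df 79 5d 02 fb 30 ab ┃          
     ┃                                  ┃          
     ┃                                  ┃          
     ┃                                  ┃          
     ┃                                  ┃          
     ┃                                  ┃          


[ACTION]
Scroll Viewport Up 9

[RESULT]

                     ┏━━━━━━━━━━━━━━━━━━━━━━━━━━━━━
                     ┃ TabContainer                
                     ┠─────────────────────────────
                     ┃[app.ini]│ handler.ts        
                     ┃─────────────────────────────
                     ┃[server]                     
                     ┃# server configuration       
                     ┃max_retries = 3306           
                     ┃max_connections = false      
                     ┃interval = 0.0.0.0           
                     ┃log_level = 100              
                     ┃timeout = 5432               
                     ┃host = false                 
                     ┃                             
                     ┃                             
     ┏━━━━━━━━━━━━━━━━━━━━━━━━━━━━━━━━━━┓          
     ┃ HexEditor                        ┃          
     ┠──────────────────────────────────┨          
     ┃00000000  55 62 29 29 29 29 29 29 ┃          
     ┃00000010  4d 7c 0d 42 96 25 06 a2 ┃━━━━━━━━━━
     ┃00000020  6a 3d ae 21 8f 8f 8f 37 ┃          


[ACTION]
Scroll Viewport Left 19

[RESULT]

                        ┏━━━━━━━━━━━━━━━━━━━━━━━━━━
                        ┃ TabContainer             
                        ┠──────────────────────────
                        ┃[app.ini]│ handler.ts     
                        ┃──────────────────────────
                        ┃[server]                  
                        ┃# server configuration    
                        ┃max_retries = 3306        
                        ┃max_connections = false   
                        ┃interval = 0.0.0.0        
                        ┃log_level = 100           
                        ┃timeout = 5432            
                        ┃host = false              
                        ┃                          
                        ┃                          
        ┏━━━━━━━━━━━━━━━━━━━━━━━━━━━━━━━━━━┓       
        ┃ HexEditor                        ┃       
        ┠──────────────────────────────────┨       
        ┃00000000  55 62 29 29 29 29 29 29 ┃       
        ┃00000010  4d 7c 0d 42 96 25 06 a2 ┃━━━━━━━
        ┃00000020  6a 3d ae 21 8f 8f 8f 37 ┃       


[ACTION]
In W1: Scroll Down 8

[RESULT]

                        ┏━━━━━━━━━━━━━━━━━━━━━━━━━━
                        ┃ TabContainer             
                        ┠──────────────────────────
                        ┃[app.ini]│ handler.ts     
                        ┃──────────────────────────
                        ┃[server]                  
                        ┃# server configuration    
                        ┃max_retries = 3306        
                        ┃max_connections = false   
                        ┃interval = 0.0.0.0        
                        ┃log_level = 100           
                        ┃timeout = 5432            
                        ┃host = false              
                        ┃                          
                        ┃                          
        ┏━━━━━━━━━━━━━━━━━━━━━━━━━━━━━━━━━━┓       
        ┃ HexEditor                        ┃       
        ┠──────────────────────────────────┨       
        ┃00000040  75 df 79 5d 02 fb 30 ab ┃       
        ┃                                  ┃━━━━━━━
        ┃                                  ┃       


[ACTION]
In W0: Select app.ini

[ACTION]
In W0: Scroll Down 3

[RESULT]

                        ┏━━━━━━━━━━━━━━━━━━━━━━━━━━
                        ┃ TabContainer             
                        ┠──────────────────────────
                        ┃[app.ini]│ handler.ts     
                        ┃──────────────────────────
                        ┃max_connections = false   
                        ┃interval = 0.0.0.0        
                        ┃log_level = 100           
                        ┃timeout = 5432            
                        ┃host = false              
                        ┃                          
                        ┃                          
                        ┃                          
                        ┃                          
                        ┃                          
        ┏━━━━━━━━━━━━━━━━━━━━━━━━━━━━━━━━━━┓       
        ┃ HexEditor                        ┃       
        ┠──────────────────────────────────┨       
        ┃00000040  75 df 79 5d 02 fb 30 ab ┃       
        ┃                                  ┃━━━━━━━
        ┃                                  ┃       


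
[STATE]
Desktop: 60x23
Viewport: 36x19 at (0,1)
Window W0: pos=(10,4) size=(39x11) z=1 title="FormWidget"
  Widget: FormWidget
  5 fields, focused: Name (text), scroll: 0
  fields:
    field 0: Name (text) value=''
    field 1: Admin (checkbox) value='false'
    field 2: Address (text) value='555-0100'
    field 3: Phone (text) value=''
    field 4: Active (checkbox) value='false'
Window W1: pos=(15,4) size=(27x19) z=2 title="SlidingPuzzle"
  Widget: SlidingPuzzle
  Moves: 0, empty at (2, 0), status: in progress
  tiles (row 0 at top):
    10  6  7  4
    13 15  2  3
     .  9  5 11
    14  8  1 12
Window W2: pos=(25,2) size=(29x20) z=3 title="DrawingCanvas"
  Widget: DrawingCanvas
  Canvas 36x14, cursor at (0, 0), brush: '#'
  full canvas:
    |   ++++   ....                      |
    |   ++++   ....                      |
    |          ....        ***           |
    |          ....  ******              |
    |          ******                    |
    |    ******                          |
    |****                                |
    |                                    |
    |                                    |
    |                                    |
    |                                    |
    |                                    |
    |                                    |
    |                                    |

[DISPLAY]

                                    
                         ┏━━━━━━━━━━
                         ┃ DrawingCa
          ┏━━━━┏━━━━━━━━━┠──────────
          ┃ For┃ SlidingP┃+  ++++   
          ┠────┠─────────┃   ++++   
          ┃> Na┃┌────┬───┃          
          ┃  Ad┃│ 10 │  6┃          
          ┃  Ad┃├────┼───┃          
          ┃  Ph┃│ 13 │ 15┃    ******
          ┃  Ac┃├────┼───┃****      
          ┃    ┃│    │  9┃          
          ┃    ┃├────┼───┃          
          ┗━━━━┃│ 14 │  8┃          
               ┃└────┴───┃          
               ┃Moves: 0 ┃          
               ┃         ┃          
               ┃         ┃          
               ┃         ┃          


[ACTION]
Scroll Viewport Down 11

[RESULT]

          ┏━━━━┏━━━━━━━━━┠──────────
          ┃ For┃ SlidingP┃+  ++++   
          ┠────┠─────────┃   ++++   
          ┃> Na┃┌────┬───┃          
          ┃  Ad┃│ 10 │  6┃          
          ┃  Ad┃├────┼───┃          
          ┃  Ph┃│ 13 │ 15┃    ******
          ┃  Ac┃├────┼───┃****      
          ┃    ┃│    │  9┃          
          ┃    ┃├────┼───┃          
          ┗━━━━┃│ 14 │  8┃          
               ┃└────┴───┃          
               ┃Moves: 0 ┃          
               ┃         ┃          
               ┃         ┃          
               ┃         ┃          
               ┃         ┃          
               ┃         ┗━━━━━━━━━━
               ┗━━━━━━━━━━━━━━━━━━━━


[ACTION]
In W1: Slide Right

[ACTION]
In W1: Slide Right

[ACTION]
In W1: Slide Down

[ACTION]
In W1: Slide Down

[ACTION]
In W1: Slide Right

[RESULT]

          ┏━━━━┏━━━━━━━━━┠──────────
          ┃ For┃ SlidingP┃+  ++++   
          ┠────┠─────────┃   ++++   
          ┃> Na┃┌────┬───┃          
          ┃  Ad┃│    │  6┃          
          ┃  Ad┃├────┼───┃          
          ┃  Ph┃│ 10 │ 15┃    ******
          ┃  Ac┃├────┼───┃****      
          ┃    ┃│ 13 │  9┃          
          ┃    ┃├────┼───┃          
          ┗━━━━┃│ 14 │  8┃          
               ┃└────┴───┃          
               ┃Moves: 2 ┃          
               ┃         ┃          
               ┃         ┃          
               ┃         ┃          
               ┃         ┃          
               ┃         ┗━━━━━━━━━━
               ┗━━━━━━━━━━━━━━━━━━━━


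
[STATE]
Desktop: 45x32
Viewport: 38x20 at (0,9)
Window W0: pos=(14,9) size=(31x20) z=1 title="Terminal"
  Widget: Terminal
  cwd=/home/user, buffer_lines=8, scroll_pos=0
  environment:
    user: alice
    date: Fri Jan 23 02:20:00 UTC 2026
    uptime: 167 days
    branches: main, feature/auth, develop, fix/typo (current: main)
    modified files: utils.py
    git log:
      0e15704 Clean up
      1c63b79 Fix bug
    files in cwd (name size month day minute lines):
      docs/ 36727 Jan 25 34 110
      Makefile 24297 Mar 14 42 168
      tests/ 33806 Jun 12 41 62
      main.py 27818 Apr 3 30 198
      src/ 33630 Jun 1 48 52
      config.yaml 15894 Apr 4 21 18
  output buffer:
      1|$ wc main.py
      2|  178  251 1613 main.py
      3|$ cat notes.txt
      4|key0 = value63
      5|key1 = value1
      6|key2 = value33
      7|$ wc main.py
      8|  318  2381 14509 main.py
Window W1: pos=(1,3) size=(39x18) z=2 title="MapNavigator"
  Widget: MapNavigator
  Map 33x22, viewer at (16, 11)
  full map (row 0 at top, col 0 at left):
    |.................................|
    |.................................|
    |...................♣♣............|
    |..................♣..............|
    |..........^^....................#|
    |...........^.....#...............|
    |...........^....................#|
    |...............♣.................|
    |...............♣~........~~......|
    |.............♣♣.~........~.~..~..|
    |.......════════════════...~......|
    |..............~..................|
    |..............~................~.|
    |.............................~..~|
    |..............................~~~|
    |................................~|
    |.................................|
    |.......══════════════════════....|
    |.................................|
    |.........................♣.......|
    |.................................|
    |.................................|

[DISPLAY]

 ┃  ...............♣................. 
 ┃  ...............♣~........~~...... 
 ┃  .............♣♣.~........~.~..~.. 
 ┃  .......════════════════...~...... 
 ┃  ..............~.@................ 
 ┃  ..............~................~. 
 ┃  .............................~..~ 
 ┃  ..............................~~~ 
 ┃  ................................~ 
 ┃  ................................. 
 ┃  .......══════════════════════.... 
 ┗━━━━━━━━━━━━━━━━━━━━━━━━━━━━━━━━━━━━
              ┃                       
              ┃                       
              ┃                       
              ┃                       
              ┃                       
              ┃                       
              ┃                       
              ┗━━━━━━━━━━━━━━━━━━━━━━━


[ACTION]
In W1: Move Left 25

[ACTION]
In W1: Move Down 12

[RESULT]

 ┃                  .......═══════════
 ┃                  ..................
 ┃                  ..................
 ┃                  ..................
 ┃                  @.................
 ┃                                    
 ┃                                    
 ┃                                    
 ┃                                    
 ┃                                    
 ┃                                    
 ┗━━━━━━━━━━━━━━━━━━━━━━━━━━━━━━━━━━━━
              ┃                       
              ┃                       
              ┃                       
              ┃                       
              ┃                       
              ┃                       
              ┃                       
              ┗━━━━━━━━━━━━━━━━━━━━━━━


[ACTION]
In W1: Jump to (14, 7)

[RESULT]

 ┃    ..................♣.............
 ┃    ..........^^....................
 ┃    ...........^.....#..............
 ┃    ...........^....................
 ┃    ..............@♣................
 ┃    ...............♣~........~~.....
 ┃    .............♣♣.~........~.~..~.
 ┃    .......════════════════...~.....
 ┃    ..............~.................
 ┃    ..............~................~
 ┃    .............................~..
 ┗━━━━━━━━━━━━━━━━━━━━━━━━━━━━━━━━━━━━
              ┃                       
              ┃                       
              ┃                       
              ┃                       
              ┃                       
              ┃                       
              ┃                       
              ┗━━━━━━━━━━━━━━━━━━━━━━━


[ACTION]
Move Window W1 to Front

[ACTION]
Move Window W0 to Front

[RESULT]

 ┃    ........┏━━━━━━━━━━━━━━━━━━━━━━━
 ┃    ........┃ Terminal              
 ┃    ........┠───────────────────────
 ┃    ........┃$ wc main.py           
 ┃    ........┃  178  251 1613 main.py
 ┃    ........┃$ cat notes.txt        
 ┃    ........┃key0 = value63         
 ┃    .......═┃key1 = value1          
 ┃    ........┃key2 = value33         
 ┃    ........┃$ wc main.py           
 ┃    ........┃  318  2381 14509 main.
 ┗━━━━━━━━━━━━┃$ █                    
              ┃                       
              ┃                       
              ┃                       
              ┃                       
              ┃                       
              ┃                       
              ┃                       
              ┗━━━━━━━━━━━━━━━━━━━━━━━


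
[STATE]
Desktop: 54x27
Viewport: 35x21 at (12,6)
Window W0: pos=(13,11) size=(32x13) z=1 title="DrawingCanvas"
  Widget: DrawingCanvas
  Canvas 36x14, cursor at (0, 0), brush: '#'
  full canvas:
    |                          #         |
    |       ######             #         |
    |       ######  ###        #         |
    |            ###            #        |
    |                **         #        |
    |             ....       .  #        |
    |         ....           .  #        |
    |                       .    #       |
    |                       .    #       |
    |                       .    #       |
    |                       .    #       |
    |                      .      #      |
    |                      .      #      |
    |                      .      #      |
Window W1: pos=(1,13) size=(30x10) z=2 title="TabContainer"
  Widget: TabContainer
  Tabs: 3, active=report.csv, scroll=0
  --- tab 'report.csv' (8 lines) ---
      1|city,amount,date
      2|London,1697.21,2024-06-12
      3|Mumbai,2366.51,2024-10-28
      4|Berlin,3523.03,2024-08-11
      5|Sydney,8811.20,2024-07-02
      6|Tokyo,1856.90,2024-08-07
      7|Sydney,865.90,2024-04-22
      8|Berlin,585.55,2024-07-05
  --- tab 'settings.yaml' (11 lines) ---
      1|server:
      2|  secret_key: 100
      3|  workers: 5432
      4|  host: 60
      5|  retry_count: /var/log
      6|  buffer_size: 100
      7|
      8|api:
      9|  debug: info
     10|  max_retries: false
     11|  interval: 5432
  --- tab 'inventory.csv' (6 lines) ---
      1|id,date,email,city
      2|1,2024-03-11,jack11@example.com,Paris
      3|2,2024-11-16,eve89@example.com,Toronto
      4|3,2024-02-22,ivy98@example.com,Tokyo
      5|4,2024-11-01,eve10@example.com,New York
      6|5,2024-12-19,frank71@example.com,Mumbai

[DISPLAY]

                                   
                                   
                                   
                                   
                                   
 ┏━━━━━━━━━━━━━━━━━━━━━━━━━━━━━━┓  
 ┃ DrawingCanvas                ┃  
━━━━━━━━━━━━━━━━━━┓─────────────┨  
ner               ┃         #   ┃  
──────────────────┨         #   ┃  
v]│ settings.yaml ┃#        #   ┃  
──────────────────┃          #  ┃  
t,date            ┃*         #  ┃  
7.21,2024-06-12   ┃       .  #  ┃  
6.51,2024-10-28   ┃       .  #  ┃  
3.03,2024-08-11   ┃      .    # ┃  
━━━━━━━━━━━━━━━━━━┛      .    # ┃  
 ┗━━━━━━━━━━━━━━━━━━━━━━━━━━━━━━┛  
                                   
                                   
                                   


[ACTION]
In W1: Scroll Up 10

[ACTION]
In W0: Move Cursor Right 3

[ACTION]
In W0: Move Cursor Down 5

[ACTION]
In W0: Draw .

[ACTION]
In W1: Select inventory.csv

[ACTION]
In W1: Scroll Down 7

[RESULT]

                                   
                                   
                                   
                                   
                                   
 ┏━━━━━━━━━━━━━━━━━━━━━━━━━━━━━━┓  
 ┃ DrawingCanvas                ┃  
━━━━━━━━━━━━━━━━━━┓─────────────┨  
ner               ┃         #   ┃  
──────────────────┨         #   ┃  
v │ settings.yaml ┃#        #   ┃  
──────────────────┃          #  ┃  
19,frank71@example┃*         #  ┃  
                  ┃       .  #  ┃  
                  ┃       .  #  ┃  
                  ┃      .    # ┃  
━━━━━━━━━━━━━━━━━━┛      .    # ┃  
 ┗━━━━━━━━━━━━━━━━━━━━━━━━━━━━━━┛  
                                   
                                   
                                   


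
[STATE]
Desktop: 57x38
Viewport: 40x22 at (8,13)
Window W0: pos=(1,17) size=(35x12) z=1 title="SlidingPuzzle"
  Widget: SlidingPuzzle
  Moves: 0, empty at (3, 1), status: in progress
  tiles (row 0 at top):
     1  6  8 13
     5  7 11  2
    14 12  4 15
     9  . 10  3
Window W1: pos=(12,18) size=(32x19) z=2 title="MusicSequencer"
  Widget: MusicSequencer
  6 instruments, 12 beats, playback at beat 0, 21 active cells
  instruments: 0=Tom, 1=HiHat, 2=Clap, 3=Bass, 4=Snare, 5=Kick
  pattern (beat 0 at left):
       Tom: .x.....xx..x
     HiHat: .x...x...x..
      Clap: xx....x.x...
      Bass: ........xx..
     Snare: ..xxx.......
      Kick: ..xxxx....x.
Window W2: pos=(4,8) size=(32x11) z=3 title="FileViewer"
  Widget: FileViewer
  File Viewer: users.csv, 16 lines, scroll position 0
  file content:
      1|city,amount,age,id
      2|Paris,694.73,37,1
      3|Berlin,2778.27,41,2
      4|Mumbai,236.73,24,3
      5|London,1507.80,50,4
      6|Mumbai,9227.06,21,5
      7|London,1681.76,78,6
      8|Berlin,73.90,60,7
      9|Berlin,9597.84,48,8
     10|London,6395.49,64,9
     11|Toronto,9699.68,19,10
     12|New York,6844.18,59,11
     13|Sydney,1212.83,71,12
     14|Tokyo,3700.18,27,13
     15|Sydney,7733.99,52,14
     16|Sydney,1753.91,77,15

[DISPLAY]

lin,2778.27,41,2          ░┃            
bai,236.73,24,3           ░┃            
don,1507.80,50,4          ░┃            
bai,9227.06,21,5          ░┃            
don,1681.76,78,6          ▼┃            
━━━━━━━━━━━━━━━━━━━━━━━━━━━┛━━━━━━━┓    
────┃ MusicSequencer               ┃    
────┠──────────────────────────────┨    
  6 ┃      ▼12345678901            ┃    
────┃   Tom·█·····██··█            ┃    
  7 ┃ HiHat·█···█···█··            ┃    
────┃  Clap██····█·█···            ┃    
 12 ┃  Bass········██··            ┃    
────┃ Snare··███·······            ┃    
    ┃  Kick··████····█·            ┃    
━━━━┃                              ┃    
    ┃                              ┃    
    ┃                              ┃    
    ┃                              ┃    
    ┃                              ┃    
    ┃                              ┃    
    ┃                              ┃    


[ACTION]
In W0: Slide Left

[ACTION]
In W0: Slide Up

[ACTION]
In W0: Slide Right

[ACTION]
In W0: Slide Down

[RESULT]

lin,2778.27,41,2          ░┃            
bai,236.73,24,3           ░┃            
don,1507.80,50,4          ░┃            
bai,9227.06,21,5          ░┃            
don,1681.76,78,6          ▼┃            
━━━━━━━━━━━━━━━━━━━━━━━━━━━┛━━━━━━━┓    
────┃ MusicSequencer               ┃    
────┠──────────────────────────────┨    
  6 ┃      ▼12345678901            ┃    
────┃   Tom·█·····██··█            ┃    
  7 ┃ HiHat·█···█···█··            ┃    
────┃  Clap██····█·█···            ┃    
    ┃  Bass········██··            ┃    
────┃ Snare··███·······            ┃    
 12 ┃  Kick··████····█·            ┃    
━━━━┃                              ┃    
    ┃                              ┃    
    ┃                              ┃    
    ┃                              ┃    
    ┃                              ┃    
    ┃                              ┃    
    ┃                              ┃    


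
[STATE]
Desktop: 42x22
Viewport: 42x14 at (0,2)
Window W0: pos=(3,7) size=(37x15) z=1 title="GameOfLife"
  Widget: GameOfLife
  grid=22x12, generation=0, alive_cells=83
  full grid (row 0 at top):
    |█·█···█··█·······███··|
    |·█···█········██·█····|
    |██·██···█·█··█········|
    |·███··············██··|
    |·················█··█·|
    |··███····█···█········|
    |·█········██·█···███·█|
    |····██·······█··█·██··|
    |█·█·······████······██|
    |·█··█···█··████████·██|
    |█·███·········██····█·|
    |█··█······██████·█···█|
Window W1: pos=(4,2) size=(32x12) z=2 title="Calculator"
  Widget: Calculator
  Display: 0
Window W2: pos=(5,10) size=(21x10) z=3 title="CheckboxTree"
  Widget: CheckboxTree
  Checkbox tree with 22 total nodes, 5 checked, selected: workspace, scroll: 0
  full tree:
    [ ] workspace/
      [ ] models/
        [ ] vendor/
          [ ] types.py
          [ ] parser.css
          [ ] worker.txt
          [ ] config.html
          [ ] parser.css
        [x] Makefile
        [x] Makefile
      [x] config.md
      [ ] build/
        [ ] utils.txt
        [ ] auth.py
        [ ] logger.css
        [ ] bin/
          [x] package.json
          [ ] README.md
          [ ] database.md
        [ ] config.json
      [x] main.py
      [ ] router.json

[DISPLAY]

    ┏━━━━━━━━━━━━━━━━━━━━━━━━━━━━━━┓      
    ┃ Calculator                   ┃      
    ┠──────────────────────────────┨      
    ┃                             0┃      
    ┃┌───┬───┬───┬───┐             ┃      
   ┏┃│ 7 │ 8 │ 9 │ ÷ │             ┃━━━┓  
   ┃┃├───┼───┼───┼───┤             ┃   ┃  
   ┠┃│ 4 │ 5 │ 6 │ × │             ┃───┨  
   ┃┃┏━━━━━━━━━━━━━━━━━━━┓         ┃   ┃  
   ┃┃┃ CheckboxTree      ┃         ┃   ┃  
   ┃┃┠───────────────────┨         ┃   ┃  
   ┃┗┃>[-] workspace/    ┃━━━━━━━━━┛   ┃  
   ┃·┃   [-] models/     ┃             ┃  
   ┃·┃     [ ] vendor/   ┃             ┃  


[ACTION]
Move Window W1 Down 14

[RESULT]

                                          
                                          
                                          
                                          
                                          
   ┏━━━━━━━━━━━━━━━━━━━━━━━━━━━━━━━━━━━┓  
   ┃ GameOfLife                        ┃  
   ┠───────────────────────────────────┨  
   ┃┏┏━━━━━━━━━━━━━━━━━━━┓━━━━━━━━━┓   ┃  
   ┃┃┃ CheckboxTree      ┃         ┃   ┃  
   ┃┠┠───────────────────┨─────────┨   ┃  
   ┃┃┃>[-] workspace/    ┃        0┃   ┃  
   ┃┃┃   [-] models/     ┃         ┃   ┃  
   ┃┃┃     [ ] vendor/   ┃         ┃   ┃  


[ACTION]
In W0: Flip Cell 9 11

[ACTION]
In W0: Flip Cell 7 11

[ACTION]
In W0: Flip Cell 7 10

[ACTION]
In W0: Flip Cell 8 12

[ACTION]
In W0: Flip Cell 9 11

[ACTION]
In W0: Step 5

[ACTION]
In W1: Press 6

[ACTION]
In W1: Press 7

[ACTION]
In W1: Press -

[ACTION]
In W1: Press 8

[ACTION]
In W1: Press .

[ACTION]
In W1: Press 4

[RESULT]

                                          
                                          
                                          
                                          
                                          
   ┏━━━━━━━━━━━━━━━━━━━━━━━━━━━━━━━━━━━┓  
   ┃ GameOfLife                        ┃  
   ┠───────────────────────────────────┨  
   ┃┏┏━━━━━━━━━━━━━━━━━━━┓━━━━━━━━━┓   ┃  
   ┃┃┃ CheckboxTree      ┃         ┃   ┃  
   ┃┠┠───────────────────┨─────────┨   ┃  
   ┃┃┃>[-] workspace/    ┃      8.4┃   ┃  
   ┃┃┃   [-] models/     ┃         ┃   ┃  
   ┃┃┃     [ ] vendor/   ┃         ┃   ┃  


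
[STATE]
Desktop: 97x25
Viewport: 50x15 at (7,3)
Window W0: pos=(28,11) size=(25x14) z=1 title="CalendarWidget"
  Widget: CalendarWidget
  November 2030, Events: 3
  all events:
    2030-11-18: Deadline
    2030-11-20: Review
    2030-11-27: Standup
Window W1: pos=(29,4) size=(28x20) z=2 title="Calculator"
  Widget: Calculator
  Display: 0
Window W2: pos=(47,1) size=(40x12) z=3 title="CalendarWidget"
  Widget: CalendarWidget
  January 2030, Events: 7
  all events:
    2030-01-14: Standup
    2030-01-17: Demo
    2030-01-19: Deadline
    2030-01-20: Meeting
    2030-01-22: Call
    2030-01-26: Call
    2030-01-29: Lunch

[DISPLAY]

                                        ┠─────────
                      ┏━━━━━━━━━━━━━━━━━┃         
                      ┃ Calculator      ┃Mo Tu We 
                      ┠─────────────────┃    1  2 
                      ┃                 ┃ 7  8  9 
                      ┃┌───┬───┬───┬───┐┃14* 15 16
                      ┃│ 7 │ 8 │ 9 │ ÷ │┃21 22* 23
                      ┃├───┼───┼───┼───┤┃28 29* 30
                     ┏┃│ 4 │ 5 │ 6 │ × │┃         
                     ┃┃├───┼───┼───┼───┤┗━━━━━━━━━
                     ┠┃│ 1 │ 2 │ 3 │ - │         ┃
                     ┃┃├───┼───┼───┼───┤         ┃
                     ┃┃│ 0 │ . │ = │ + │         ┃
                     ┃┃├───┼───┼───┼───┤         ┃
                     ┃┃│ C │ MC│ MR│ M+│         ┃


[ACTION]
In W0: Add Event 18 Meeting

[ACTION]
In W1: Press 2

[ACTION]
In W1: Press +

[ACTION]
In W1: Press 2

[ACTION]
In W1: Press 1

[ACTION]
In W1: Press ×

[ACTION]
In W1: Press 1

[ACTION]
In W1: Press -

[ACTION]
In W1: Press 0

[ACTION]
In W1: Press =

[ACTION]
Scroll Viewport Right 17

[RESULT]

                       ┠──────────────────────────
     ┏━━━━━━━━━━━━━━━━━┃             January 2030 
     ┃ Calculator      ┃Mo Tu We Th Fr Sa Su      
     ┠─────────────────┃    1  2  3  4  5  6      
     ┃                 ┃ 7  8  9 10 11 12 13      
     ┃┌───┬───┬───┬───┐┃14* 15 16 17* 18 19* 20*  
     ┃│ 7 │ 8 │ 9 │ ÷ │┃21 22* 23 24 25 26* 27    
     ┃├───┼───┼───┼───┤┃28 29* 30 31              
    ┏┃│ 4 │ 5 │ 6 │ × │┃                          
    ┃┃├───┼───┼───┼───┤┗━━━━━━━━━━━━━━━━━━━━━━━━━━
    ┠┃│ 1 │ 2 │ 3 │ - │         ┃                 
    ┃┃├───┼───┼───┼───┤         ┃                 
    ┃┃│ 0 │ . │ = │ + │         ┃                 
    ┃┃├───┼───┼───┼───┤         ┃                 
    ┃┃│ C │ MC│ MR│ M+│         ┃                 
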